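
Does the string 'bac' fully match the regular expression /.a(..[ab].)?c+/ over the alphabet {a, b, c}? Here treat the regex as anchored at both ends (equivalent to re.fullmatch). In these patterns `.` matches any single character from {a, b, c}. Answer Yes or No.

Yes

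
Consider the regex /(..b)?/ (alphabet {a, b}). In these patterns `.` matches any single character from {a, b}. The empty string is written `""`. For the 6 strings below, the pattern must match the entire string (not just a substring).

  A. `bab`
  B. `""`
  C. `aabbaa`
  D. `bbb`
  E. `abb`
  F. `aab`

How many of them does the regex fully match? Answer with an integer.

A → match
B → match
C → no match
D → match
E → match
F → match
Total matched: 5

5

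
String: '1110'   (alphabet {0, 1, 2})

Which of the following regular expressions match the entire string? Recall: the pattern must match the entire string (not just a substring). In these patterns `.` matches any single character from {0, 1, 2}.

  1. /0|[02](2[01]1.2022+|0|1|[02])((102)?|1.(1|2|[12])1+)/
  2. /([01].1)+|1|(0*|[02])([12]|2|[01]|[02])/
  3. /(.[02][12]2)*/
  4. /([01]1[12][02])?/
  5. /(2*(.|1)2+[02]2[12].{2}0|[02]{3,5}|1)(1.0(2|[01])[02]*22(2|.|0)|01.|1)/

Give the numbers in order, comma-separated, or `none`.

1 → no match
2 → no match
3 → no match
4 → match
5 → no match

4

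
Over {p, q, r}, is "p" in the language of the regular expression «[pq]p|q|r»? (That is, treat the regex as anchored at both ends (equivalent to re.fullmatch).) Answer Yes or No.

No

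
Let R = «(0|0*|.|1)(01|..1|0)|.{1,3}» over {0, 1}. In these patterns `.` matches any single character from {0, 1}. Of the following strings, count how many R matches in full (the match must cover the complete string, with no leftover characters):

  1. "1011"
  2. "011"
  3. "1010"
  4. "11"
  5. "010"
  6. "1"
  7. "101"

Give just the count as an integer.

1. "1011" → match
2. "011" → match
3. "1010" → no match
4. "11" → match
5. "010" → match
6. "1" → match
7. "101" → match
Total matched: 6

6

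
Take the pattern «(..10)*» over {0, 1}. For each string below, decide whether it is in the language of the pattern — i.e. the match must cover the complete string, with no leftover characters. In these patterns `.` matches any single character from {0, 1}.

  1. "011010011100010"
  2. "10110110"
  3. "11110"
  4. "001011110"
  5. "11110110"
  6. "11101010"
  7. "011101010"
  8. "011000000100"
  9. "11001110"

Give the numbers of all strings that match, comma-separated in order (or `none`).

6

1 → no match
2 → no match
3 → no match
4 → no match
5 → no match
6 → match
7 → no match
8 → no match
9 → no match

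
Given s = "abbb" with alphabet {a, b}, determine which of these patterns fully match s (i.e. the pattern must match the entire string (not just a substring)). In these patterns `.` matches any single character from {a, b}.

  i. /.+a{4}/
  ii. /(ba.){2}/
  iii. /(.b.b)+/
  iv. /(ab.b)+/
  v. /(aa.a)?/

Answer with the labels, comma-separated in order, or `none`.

iii, iv

i → no match — must end with "a"
ii → no match — must start with "ba"
iii → match
iv → match
v → no match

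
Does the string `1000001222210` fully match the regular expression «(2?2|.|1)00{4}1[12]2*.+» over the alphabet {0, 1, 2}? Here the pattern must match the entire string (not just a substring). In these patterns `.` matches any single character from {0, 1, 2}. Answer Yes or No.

Yes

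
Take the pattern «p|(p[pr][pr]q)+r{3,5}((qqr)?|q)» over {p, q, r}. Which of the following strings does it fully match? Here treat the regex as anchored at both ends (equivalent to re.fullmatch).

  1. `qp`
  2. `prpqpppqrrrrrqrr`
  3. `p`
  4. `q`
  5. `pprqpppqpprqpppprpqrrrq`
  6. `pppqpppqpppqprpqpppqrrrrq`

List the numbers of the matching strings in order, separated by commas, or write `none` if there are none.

3, 6

1 → no match — must start with `p`
2 → no match
3 → match
4 → no match — must start with `p`
5 → no match
6 → match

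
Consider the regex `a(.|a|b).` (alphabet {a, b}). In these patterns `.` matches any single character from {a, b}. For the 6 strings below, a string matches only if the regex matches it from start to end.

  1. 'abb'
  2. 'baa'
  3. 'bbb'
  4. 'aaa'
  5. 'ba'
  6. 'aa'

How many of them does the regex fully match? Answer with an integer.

1 → match
2 → no match — must start with 'a'
3 → no match — must start with 'a'
4 → match
5 → no match — must start with 'a'
6 → no match
Total matched: 2

2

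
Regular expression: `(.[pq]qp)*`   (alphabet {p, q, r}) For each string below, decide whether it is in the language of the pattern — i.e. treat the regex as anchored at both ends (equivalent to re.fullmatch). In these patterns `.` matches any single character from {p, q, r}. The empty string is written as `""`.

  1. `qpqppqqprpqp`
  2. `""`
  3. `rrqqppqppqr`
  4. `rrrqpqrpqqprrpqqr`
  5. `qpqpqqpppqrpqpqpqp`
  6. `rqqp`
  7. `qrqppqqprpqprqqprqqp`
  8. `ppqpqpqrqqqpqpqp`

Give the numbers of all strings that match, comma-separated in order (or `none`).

1 → match
2 → match
3 → no match
4 → no match
5 → no match
6 → match
7 → no match
8 → no match

1, 2, 6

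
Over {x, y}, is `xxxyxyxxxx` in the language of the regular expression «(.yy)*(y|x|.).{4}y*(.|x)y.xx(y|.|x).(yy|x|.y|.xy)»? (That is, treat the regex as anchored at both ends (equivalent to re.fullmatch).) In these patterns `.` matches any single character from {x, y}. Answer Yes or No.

No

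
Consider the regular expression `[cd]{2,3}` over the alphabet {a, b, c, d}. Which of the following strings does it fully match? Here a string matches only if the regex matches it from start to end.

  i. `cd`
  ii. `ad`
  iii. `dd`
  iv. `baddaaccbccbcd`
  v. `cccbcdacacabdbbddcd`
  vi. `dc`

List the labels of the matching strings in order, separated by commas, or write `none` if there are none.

i, iii, vi

i → match
ii → no match
iii → match
iv → no match
v → no match
vi → match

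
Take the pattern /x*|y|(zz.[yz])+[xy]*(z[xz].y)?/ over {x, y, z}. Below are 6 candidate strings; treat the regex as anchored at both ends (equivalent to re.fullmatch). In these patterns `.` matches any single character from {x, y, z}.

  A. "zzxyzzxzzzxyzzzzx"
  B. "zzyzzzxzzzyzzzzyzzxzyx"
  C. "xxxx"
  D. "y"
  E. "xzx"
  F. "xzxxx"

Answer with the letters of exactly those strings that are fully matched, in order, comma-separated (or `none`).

A → match
B → match
C. "xxxx" → match
D. "y" → match
E. "xzx" → no match
F. "xzxxx" → no match

A, B, C, D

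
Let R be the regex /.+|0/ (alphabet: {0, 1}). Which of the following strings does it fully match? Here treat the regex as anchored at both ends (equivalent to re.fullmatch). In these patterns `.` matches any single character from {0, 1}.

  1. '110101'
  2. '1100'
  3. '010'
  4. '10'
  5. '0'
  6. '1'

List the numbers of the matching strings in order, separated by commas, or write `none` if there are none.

1 → match
2 → match
3 → match
4 → match
5 → match
6 → match

1, 2, 3, 4, 5, 6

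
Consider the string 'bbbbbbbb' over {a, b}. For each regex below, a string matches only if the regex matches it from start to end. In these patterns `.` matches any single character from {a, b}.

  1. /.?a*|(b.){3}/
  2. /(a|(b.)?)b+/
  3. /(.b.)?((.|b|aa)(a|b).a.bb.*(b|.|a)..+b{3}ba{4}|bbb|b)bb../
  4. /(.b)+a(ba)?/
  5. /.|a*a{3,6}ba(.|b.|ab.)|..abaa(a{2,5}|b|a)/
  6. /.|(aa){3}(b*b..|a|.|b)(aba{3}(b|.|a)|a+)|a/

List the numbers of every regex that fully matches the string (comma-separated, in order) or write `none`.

1 → no match
2 → match
3 → match
4 → no match
5 → no match
6 → no match

2, 3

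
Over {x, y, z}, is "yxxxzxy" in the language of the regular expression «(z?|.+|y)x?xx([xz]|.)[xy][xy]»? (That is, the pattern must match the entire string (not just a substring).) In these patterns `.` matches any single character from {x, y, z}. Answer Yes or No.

Yes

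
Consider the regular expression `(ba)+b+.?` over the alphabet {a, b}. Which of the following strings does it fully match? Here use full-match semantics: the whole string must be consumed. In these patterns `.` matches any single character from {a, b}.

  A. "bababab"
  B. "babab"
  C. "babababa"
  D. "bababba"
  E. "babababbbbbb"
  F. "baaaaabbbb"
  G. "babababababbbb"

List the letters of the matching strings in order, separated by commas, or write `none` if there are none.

A → match
B → match
C → match
D → match
E → match
F → no match
G → match

A, B, C, D, E, G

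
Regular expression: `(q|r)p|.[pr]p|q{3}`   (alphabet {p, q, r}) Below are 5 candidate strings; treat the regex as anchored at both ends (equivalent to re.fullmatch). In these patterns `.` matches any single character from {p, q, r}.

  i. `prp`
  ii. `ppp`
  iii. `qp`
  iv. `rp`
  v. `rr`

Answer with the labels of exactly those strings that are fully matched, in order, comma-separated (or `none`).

i. `prp` → match
ii. `ppp` → match
iii. `qp` → match
iv. `rp` → match
v. `rr` → no match

i, ii, iii, iv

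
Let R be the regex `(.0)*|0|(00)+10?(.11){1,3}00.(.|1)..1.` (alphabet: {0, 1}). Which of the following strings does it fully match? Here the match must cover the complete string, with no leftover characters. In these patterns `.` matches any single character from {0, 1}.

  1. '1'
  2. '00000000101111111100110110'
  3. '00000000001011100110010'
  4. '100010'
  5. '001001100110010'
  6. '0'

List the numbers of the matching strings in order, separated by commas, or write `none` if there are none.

1 → no match
2 → match
3 → match
4 → match
5 → match
6 → match

2, 3, 4, 5, 6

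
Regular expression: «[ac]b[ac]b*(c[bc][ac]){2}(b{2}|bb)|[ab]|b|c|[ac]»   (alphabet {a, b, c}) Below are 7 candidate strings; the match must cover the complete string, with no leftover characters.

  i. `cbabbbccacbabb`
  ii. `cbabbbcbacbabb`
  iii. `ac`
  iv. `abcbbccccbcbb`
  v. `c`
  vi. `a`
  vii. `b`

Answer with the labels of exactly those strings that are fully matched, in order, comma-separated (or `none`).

i → match
ii → match
iii. `ac` → no match
iv → match
v. `c` → match
vi. `a` → match
vii. `b` → match

i, ii, iv, v, vi, vii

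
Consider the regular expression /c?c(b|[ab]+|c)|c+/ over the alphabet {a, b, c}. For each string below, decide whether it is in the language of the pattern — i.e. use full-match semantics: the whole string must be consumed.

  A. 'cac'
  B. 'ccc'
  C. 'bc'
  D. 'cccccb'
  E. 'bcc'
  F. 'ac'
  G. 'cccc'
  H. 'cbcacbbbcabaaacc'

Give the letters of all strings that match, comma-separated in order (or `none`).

A → no match
B → match
C → no match
D → no match
E → no match
F → no match
G → match
H → no match

B, G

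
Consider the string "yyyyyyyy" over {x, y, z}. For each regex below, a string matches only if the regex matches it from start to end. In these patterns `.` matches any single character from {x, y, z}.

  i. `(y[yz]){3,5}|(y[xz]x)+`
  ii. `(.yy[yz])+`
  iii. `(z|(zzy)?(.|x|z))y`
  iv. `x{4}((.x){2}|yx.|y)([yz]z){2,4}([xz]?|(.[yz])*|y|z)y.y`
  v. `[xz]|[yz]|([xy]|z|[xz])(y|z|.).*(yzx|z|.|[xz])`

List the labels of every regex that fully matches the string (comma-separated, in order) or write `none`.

i, ii, v

i → match
ii → match
iii → no match
iv → no match — must start with "x"
v → match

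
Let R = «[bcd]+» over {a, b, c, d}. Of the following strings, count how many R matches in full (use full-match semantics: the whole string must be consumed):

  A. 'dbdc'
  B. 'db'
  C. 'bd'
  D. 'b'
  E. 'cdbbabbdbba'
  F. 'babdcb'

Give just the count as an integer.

4

A. 'dbdc' → match
B. 'db' → match
C. 'bd' → match
D. 'b' → match
E. 'cdbbabbdbba' → no match
F. 'babdcb' → no match
Total matched: 4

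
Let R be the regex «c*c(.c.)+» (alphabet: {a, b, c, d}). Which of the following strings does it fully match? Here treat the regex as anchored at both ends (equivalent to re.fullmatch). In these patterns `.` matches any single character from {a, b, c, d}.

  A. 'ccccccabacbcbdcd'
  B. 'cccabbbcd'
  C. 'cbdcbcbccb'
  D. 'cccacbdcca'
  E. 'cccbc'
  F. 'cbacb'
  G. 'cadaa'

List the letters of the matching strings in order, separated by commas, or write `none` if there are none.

none

A → no match
B → no match
C → no match
D → no match
E → no match
F → no match
G → no match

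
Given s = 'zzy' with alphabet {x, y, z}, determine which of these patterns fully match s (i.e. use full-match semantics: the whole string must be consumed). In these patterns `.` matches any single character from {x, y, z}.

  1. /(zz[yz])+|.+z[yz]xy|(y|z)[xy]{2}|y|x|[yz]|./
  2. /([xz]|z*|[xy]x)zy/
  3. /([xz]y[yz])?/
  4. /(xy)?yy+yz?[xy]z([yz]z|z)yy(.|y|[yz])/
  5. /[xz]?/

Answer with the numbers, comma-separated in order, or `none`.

1 → match
2 → match
3 → no match
4 → no match
5 → no match

1, 2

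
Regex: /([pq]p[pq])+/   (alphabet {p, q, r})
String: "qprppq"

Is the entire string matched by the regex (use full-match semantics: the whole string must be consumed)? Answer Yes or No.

No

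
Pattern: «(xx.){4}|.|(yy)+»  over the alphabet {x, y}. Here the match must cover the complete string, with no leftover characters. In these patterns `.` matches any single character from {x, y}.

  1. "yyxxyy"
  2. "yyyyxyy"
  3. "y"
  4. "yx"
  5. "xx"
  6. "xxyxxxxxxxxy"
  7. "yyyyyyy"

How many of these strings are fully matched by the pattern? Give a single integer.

1 → no match
2 → no match
3 → match
4 → no match
5 → no match
6 → match
7 → no match
Total matched: 2

2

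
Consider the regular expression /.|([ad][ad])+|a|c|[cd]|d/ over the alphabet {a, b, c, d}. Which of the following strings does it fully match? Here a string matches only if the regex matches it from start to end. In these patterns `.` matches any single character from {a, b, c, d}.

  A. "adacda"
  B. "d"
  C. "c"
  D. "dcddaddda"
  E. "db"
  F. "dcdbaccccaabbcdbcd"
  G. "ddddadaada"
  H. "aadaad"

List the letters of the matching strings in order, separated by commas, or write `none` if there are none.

B, C, G, H

A → no match
B → match
C → match
D → no match
E → no match
F → no match
G → match
H → match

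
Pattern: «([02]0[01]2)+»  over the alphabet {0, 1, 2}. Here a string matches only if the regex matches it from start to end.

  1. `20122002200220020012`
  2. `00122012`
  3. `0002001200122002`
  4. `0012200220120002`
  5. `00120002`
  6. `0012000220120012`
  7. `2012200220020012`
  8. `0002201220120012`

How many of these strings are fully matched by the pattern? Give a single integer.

1 → match
2 → match
3 → match
4 → match
5 → match
6 → match
7 → match
8 → match
Total matched: 8

8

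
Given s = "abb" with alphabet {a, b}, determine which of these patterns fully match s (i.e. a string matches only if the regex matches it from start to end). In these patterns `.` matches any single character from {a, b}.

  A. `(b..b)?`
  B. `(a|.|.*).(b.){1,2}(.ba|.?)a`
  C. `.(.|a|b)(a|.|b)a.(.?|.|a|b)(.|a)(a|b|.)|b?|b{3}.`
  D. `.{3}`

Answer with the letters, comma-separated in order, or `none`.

A → no match
B → no match — must end with "a"
C → no match
D → match

D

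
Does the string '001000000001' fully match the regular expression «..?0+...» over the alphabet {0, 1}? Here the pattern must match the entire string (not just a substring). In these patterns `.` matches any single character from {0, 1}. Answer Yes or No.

No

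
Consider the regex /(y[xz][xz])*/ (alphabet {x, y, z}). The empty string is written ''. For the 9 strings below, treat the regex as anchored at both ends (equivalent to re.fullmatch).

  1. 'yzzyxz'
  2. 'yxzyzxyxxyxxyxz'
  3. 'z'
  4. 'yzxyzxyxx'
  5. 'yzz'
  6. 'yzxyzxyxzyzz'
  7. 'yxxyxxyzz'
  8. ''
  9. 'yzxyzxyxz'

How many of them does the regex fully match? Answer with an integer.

1 → match
2 → match
3 → no match
4 → match
5 → match
6 → match
7 → match
8 → match
9 → match
Total matched: 8

8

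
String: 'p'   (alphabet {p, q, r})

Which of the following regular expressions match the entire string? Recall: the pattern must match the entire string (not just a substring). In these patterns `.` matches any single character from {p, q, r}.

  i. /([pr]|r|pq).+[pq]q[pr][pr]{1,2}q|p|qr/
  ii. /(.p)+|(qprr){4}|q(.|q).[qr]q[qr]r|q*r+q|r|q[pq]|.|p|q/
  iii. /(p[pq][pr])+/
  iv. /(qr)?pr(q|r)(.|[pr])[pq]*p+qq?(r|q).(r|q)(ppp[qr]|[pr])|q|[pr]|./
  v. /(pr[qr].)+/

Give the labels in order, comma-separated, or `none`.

i, ii, iv

i → match
ii → match
iii → no match
iv → match
v → no match — must start with 'pr'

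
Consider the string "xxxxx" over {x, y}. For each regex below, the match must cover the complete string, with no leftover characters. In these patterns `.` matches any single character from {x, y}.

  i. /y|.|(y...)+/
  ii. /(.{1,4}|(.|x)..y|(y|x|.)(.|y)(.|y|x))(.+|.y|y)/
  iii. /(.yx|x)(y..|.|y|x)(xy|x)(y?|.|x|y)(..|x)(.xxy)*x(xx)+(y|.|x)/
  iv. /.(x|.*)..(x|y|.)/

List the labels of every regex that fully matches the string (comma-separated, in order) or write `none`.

i → no match
ii → match
iii → no match
iv → match

ii, iv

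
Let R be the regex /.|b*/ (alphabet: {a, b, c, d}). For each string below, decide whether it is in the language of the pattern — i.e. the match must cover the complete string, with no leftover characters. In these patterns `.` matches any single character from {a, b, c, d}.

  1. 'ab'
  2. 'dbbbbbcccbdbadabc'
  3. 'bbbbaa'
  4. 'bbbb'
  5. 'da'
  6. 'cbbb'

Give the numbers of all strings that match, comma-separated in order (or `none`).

1 → no match
2 → no match
3 → no match
4 → match
5 → no match
6 → no match

4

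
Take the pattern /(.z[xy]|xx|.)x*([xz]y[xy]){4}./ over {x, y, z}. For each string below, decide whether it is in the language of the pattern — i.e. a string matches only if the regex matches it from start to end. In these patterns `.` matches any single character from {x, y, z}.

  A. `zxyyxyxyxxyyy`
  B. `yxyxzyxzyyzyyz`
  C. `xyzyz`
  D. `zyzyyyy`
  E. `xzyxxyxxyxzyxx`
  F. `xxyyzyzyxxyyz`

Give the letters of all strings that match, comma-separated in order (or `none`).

B, E

A → no match
B → match
C → no match
D → no match
E → match
F → no match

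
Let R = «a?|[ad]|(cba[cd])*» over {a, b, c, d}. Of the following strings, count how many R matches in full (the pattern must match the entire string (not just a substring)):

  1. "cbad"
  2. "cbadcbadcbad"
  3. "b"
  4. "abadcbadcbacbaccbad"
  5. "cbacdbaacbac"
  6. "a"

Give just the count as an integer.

1 → match
2 → match
3 → no match
4 → no match
5 → no match
6 → match
Total matched: 3

3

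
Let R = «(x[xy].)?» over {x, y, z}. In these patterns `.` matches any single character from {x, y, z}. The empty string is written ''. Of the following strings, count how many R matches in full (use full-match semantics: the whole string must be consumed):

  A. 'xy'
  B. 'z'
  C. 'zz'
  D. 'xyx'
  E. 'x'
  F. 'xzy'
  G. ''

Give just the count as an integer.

A → no match
B → no match
C → no match
D → match
E → no match
F → no match
G → match
Total matched: 2

2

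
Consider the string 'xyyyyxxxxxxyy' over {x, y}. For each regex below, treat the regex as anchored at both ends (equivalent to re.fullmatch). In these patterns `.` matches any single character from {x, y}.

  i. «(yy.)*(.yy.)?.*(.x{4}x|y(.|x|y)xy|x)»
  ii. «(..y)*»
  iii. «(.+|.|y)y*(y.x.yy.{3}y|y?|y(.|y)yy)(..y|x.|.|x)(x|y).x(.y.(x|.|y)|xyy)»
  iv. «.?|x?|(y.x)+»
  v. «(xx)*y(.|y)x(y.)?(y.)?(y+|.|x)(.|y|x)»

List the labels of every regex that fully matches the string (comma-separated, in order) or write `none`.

i → no match
ii → no match
iii → match
iv → no match
v → no match

iii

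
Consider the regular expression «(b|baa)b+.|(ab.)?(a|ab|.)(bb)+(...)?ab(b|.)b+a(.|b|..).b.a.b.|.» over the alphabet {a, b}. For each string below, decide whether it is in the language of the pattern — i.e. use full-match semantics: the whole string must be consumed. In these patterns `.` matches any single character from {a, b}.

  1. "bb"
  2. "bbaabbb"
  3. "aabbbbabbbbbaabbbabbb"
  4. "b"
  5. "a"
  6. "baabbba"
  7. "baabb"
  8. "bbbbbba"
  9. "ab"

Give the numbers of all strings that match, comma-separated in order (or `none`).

1 → no match
2 → no match
3 → no match
4 → match
5 → match
6 → match
7 → match
8 → match
9 → no match

4, 5, 6, 7, 8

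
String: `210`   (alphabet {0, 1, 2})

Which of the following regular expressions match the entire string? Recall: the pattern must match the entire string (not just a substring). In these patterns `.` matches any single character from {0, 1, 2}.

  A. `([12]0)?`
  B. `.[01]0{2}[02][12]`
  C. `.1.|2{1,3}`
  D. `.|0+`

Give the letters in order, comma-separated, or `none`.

A → no match
B → no match
C → match
D → no match

C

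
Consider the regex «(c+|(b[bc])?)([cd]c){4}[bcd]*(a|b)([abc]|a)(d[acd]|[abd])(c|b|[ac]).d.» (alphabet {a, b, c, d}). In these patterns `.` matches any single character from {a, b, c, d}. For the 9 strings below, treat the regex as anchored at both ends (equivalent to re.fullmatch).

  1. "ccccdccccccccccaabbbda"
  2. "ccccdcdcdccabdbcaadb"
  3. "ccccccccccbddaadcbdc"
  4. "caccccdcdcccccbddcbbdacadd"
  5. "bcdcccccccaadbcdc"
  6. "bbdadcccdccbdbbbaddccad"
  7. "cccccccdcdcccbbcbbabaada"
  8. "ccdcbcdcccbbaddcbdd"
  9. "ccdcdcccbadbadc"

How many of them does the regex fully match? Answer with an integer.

1 → match
2 → no match
3 → match
4 → no match
5 → match
6 → no match
7 → match
8 → no match
9 → match
Total matched: 5

5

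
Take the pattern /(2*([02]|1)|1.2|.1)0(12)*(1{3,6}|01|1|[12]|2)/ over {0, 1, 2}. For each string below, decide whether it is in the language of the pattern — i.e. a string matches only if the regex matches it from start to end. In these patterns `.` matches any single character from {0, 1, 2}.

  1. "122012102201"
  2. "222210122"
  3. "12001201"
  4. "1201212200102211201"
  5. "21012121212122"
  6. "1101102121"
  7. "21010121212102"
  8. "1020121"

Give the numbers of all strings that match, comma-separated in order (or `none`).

2, 5, 8

1 → no match
2 → match
3 → no match
4 → no match
5 → match
6 → no match
7 → no match
8 → match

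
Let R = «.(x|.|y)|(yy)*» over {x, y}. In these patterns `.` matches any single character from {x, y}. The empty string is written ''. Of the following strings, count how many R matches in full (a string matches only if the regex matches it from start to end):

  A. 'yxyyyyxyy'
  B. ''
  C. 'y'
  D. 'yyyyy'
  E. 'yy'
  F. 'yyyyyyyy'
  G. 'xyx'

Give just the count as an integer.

3

A → no match
B → match
C → no match
D → no match
E → match
F → match
G → no match
Total matched: 3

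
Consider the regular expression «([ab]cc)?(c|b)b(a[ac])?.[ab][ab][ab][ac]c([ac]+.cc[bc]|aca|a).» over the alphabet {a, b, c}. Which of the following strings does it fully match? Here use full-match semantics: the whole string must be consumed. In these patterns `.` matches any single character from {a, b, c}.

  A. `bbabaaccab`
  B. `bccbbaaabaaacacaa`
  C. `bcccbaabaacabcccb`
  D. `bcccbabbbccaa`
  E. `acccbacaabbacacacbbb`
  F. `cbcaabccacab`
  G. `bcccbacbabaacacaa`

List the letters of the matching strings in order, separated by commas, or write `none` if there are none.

A → match
B → match
C → match
D → match
E → no match
F → match
G → match

A, B, C, D, F, G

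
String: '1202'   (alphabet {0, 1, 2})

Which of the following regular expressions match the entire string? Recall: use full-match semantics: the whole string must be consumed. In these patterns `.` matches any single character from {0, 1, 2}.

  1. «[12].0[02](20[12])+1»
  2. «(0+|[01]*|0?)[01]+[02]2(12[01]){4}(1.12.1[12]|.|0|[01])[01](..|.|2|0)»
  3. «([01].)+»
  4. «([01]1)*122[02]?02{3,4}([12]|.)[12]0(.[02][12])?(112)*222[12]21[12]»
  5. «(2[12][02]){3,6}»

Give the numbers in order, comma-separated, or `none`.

1 → no match — must end with '1'
2 → no match
3 → match
4 → no match
5 → no match — must start with '2'

3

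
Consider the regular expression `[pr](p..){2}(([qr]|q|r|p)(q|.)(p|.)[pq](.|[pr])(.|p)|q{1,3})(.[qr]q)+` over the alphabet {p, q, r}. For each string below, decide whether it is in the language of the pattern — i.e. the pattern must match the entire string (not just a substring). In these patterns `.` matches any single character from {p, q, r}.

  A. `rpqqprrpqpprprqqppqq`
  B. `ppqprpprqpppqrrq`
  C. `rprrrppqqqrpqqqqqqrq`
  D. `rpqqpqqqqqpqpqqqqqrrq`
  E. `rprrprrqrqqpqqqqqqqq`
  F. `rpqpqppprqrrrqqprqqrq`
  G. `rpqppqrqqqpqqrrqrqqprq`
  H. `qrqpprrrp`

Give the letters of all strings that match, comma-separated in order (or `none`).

A → no match
B → no match
C → no match
D → no match
E → match
F → no match
G → match
H. `qrqpprrrp` → no match — must end with `q`

E, G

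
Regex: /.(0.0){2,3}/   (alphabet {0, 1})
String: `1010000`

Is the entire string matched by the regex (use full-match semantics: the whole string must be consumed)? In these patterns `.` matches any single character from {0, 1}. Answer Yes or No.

Yes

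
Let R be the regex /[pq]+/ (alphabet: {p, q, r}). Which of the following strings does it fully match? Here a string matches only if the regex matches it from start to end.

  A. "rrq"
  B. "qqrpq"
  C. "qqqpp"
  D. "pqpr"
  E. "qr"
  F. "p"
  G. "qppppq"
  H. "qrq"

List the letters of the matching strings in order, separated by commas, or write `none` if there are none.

A → no match
B → no match
C → match
D → no match
E → no match
F → match
G → match
H → no match

C, F, G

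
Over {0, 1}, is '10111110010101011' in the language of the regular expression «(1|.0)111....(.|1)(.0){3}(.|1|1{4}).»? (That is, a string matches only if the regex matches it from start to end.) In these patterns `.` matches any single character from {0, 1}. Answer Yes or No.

No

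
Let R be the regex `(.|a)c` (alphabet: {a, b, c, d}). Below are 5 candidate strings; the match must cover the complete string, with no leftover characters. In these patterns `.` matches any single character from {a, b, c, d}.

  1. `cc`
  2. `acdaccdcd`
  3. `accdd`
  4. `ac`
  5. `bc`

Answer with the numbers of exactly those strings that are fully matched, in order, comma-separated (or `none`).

1, 4, 5

1 → match
2 → no match — must end with `c`
3 → no match — must end with `c`
4 → match
5 → match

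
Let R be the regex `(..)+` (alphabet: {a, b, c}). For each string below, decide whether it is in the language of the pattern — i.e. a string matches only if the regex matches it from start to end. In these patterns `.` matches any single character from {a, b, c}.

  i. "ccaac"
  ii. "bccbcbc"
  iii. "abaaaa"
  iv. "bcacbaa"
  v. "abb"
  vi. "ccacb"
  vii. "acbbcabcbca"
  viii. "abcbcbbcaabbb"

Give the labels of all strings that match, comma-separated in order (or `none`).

i → no match
ii → no match
iii → match
iv → no match
v → no match
vi → no match
vii → no match
viii → no match

iii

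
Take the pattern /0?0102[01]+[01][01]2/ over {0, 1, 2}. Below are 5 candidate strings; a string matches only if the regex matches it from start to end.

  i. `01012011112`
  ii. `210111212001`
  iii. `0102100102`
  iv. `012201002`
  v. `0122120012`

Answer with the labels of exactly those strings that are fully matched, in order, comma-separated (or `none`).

i. `01012011112` → no match
ii. `210111212001` → no match — must end with `2`
iii. `0102100102` → match
iv. `012201002` → no match
v. `0122120012` → no match

iii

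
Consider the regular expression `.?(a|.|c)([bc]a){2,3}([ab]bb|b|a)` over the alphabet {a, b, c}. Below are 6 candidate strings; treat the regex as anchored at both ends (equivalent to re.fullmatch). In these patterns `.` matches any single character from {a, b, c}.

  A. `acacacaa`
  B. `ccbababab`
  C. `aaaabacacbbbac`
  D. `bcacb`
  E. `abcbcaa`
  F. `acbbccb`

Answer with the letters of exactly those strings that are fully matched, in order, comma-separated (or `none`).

A, B

A → match
B → match
C → no match
D → no match
E → no match
F → no match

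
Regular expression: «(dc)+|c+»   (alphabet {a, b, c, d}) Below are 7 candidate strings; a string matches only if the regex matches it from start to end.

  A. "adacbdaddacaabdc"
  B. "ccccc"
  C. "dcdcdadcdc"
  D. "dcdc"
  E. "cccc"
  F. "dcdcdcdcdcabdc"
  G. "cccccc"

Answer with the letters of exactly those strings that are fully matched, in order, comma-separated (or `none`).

B, D, E, G

A → no match
B → match
C → no match
D → match
E → match
F → no match
G → match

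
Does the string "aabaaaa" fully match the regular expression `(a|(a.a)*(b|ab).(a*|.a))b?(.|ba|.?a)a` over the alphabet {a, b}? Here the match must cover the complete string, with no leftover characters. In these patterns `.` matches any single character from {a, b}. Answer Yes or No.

No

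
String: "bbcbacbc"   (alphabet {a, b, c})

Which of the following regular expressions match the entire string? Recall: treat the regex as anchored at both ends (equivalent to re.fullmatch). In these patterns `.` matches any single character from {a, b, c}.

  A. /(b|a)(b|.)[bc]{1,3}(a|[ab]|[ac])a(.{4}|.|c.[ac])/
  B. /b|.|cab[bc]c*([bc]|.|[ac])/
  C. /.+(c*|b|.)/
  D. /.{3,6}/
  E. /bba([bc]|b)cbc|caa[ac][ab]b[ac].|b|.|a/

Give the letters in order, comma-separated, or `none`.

A, C

A → match
B → no match
C → match
D → no match
E → no match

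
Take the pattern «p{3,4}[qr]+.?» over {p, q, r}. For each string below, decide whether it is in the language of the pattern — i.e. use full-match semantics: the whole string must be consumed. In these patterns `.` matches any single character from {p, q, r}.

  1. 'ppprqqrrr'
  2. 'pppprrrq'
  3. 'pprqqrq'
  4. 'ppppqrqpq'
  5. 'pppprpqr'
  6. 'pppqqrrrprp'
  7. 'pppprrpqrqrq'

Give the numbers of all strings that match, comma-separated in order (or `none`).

1. 'ppprqqrrr' → match
2. 'pppprrrq' → match
3. 'pprqqrq' → no match
4. 'ppppqrqpq' → no match
5. 'pppprpqr' → no match
6. 'pppqqrrrprp' → no match
7. 'pppprrpqrqrq' → no match

1, 2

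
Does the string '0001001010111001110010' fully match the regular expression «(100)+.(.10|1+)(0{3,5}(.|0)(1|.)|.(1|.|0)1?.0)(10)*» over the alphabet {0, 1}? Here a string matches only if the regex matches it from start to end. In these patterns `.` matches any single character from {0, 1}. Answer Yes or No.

No

Every match must start with '100', but '0001001010111001110010' does not.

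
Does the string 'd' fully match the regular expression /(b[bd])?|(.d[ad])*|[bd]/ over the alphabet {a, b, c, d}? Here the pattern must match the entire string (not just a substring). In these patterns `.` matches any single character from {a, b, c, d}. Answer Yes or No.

Yes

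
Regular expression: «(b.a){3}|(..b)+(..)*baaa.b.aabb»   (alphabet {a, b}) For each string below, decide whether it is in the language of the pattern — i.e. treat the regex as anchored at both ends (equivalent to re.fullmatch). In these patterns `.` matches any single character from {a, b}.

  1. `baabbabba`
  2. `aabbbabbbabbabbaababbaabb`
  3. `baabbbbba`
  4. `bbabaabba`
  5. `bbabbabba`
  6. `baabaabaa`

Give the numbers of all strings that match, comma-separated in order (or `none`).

1 → match
2 → no match
3 → no match
4 → match
5 → match
6 → match

1, 4, 5, 6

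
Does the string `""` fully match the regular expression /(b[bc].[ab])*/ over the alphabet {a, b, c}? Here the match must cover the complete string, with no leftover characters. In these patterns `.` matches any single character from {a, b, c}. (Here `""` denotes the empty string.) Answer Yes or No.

Yes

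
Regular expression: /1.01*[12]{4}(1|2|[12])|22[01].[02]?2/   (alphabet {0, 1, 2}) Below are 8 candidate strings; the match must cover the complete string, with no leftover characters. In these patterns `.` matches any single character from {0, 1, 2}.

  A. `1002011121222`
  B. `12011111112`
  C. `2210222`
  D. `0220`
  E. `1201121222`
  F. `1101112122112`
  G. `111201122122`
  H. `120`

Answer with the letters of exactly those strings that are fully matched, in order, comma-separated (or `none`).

B, E

A → no match
B → match
C → no match
D → no match
E → match
F → no match
G → no match
H → no match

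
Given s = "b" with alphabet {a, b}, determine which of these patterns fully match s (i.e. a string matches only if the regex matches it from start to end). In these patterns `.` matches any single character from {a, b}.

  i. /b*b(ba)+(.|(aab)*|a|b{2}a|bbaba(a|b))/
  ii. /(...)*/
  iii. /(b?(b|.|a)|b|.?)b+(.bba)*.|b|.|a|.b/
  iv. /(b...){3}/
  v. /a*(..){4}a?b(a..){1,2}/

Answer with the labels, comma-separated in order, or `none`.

i → no match
ii → no match
iii → match
iv → no match
v → no match

iii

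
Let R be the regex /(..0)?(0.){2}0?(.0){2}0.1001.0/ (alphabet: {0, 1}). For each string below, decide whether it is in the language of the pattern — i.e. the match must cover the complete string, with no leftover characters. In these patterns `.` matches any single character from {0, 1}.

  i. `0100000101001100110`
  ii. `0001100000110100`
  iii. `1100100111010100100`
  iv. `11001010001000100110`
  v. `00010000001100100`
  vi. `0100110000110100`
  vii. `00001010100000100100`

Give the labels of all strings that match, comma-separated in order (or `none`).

i → match
ii → no match
iii → no match
iv → match
v → match
vi → no match
vii → match

i, iv, v, vii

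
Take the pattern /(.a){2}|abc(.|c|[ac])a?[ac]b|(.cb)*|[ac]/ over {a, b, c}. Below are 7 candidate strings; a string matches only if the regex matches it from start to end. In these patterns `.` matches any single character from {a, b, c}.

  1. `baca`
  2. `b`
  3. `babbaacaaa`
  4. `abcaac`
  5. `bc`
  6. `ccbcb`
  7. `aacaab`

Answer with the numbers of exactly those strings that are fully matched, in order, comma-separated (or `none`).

1

1. `baca` → match
2. `b` → no match
3. `babbaacaaa` → no match
4. `abcaac` → no match
5. `bc` → no match
6. `ccbcb` → no match
7. `aacaab` → no match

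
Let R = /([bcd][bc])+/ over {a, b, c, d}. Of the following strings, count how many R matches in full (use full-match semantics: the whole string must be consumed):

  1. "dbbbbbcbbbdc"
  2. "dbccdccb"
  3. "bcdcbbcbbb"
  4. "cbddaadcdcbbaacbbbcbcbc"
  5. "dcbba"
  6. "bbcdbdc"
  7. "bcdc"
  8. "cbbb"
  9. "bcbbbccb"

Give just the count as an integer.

1 → match
2 → match
3 → match
4 → no match
5 → no match
6 → no match
7 → match
8 → match
9 → match
Total matched: 6

6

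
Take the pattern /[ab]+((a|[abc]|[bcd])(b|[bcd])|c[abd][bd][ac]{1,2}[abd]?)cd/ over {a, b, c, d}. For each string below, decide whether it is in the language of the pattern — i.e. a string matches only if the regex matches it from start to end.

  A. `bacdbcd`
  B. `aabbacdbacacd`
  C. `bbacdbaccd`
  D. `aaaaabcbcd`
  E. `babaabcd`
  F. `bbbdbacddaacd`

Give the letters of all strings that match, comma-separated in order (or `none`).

B, C, D, E

A. `bacdbcd` → no match
B → match
C. `bbacdbaccd` → match
D. `aaaaabcbcd` → match
E. `babaabcd` → match
F → no match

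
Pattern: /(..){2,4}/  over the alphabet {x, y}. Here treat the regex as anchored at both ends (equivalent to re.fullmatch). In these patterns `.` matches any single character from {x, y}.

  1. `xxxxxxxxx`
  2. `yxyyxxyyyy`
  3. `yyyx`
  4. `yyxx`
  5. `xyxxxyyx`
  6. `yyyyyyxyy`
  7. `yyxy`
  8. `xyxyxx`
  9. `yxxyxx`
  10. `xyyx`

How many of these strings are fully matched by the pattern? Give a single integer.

1 → no match
2 → no match
3 → match
4 → match
5 → match
6 → no match
7 → match
8 → match
9 → match
10 → match
Total matched: 7

7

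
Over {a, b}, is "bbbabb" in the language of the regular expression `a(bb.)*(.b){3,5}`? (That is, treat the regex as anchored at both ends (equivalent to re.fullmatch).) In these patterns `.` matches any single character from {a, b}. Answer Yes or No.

No

Every match must start with "a", but "bbbabb" does not.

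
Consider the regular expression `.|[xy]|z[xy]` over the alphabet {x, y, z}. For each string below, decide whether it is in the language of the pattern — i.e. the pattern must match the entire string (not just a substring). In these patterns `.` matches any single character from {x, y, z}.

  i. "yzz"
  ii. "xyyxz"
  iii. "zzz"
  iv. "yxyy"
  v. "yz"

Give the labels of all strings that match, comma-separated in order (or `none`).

i → no match
ii → no match
iii → no match
iv → no match
v → no match

none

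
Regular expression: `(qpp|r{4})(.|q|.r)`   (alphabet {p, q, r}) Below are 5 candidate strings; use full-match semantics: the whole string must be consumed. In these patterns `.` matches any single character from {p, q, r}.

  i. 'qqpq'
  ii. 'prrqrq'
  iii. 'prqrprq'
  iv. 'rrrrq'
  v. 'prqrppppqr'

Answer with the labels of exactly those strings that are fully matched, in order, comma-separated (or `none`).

iv

i → no match
ii → no match
iii → no match
iv → match
v → no match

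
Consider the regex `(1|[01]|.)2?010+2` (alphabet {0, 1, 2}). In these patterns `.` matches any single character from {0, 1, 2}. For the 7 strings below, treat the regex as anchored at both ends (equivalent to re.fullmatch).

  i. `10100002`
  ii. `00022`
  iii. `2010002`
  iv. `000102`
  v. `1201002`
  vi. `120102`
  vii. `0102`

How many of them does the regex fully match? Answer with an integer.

i. `10100002` → match
ii. `00022` → no match — must end with `02`
iii. `2010002` → match
iv. `000102` → no match
v. `1201002` → match
vi. `120102` → match
vii. `0102` → no match
Total matched: 4

4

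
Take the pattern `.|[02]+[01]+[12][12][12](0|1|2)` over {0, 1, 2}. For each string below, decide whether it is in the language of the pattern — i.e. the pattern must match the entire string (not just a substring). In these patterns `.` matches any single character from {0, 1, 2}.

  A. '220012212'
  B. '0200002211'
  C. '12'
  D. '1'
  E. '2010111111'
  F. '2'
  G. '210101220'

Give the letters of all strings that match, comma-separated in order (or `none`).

A, B, D, E, F, G

A → match
B → match
C → no match
D → match
E → match
F → match
G → match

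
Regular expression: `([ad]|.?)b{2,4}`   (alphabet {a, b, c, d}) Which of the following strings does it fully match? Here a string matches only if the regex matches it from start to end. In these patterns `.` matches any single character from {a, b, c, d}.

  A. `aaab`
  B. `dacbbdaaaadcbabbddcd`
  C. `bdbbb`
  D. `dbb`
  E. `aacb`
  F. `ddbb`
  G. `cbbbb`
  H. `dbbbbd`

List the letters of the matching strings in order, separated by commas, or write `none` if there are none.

D, G

A → no match
B → no match — must end with `b`
C → no match
D → match
E → no match
F → no match
G → match
H → no match — must end with `b`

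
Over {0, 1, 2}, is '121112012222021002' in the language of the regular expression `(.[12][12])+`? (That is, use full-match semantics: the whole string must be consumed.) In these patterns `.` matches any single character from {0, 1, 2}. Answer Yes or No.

No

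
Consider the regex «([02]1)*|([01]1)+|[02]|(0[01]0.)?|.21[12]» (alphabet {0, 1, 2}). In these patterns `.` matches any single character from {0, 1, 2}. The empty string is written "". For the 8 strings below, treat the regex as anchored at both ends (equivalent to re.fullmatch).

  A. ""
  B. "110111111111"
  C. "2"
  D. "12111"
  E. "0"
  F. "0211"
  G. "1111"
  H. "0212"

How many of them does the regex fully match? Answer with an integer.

7

A → match
B → match
C → match
D → no match
E → match
F → match
G → match
H → match
Total matched: 7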